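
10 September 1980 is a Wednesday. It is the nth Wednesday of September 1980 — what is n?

Day 10 falls in week ⌈10/7⌉ of the month.
Days 1–7 hold the 1st Wednesday, 8–14 the 2nd, 15–21 the 3rd, 22–28 the 4th, 29–31 the 5th.
10 is in the range for the 2nd.

2nd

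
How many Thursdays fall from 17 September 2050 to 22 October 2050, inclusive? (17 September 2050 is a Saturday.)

17 September 2050 is a Saturday; the first Thursday on or after it is 22 September 2050 (5 days later).
From 22 September 2050 to 22 October 2050: 8 + 22 = 30 days (rest of September, October).
30 ÷ 7 = 4 full weeks with remainder 2, so 4 more Thursdays after the first → 5.

5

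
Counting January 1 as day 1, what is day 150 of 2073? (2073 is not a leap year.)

Jan has 31 days (150 − 31 = 119 remain).
Feb has 28 days (119 − 28 = 91 remain).
Mar has 31 days (91 − 31 = 60 remain).
Apr has 30 days (60 − 30 = 30 remain).
30 into May → May 30.

May 30, 2073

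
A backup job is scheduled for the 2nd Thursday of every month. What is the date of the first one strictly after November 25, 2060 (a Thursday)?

December 9, 2060

November 2060 starts on a Monday; its first Thursday is the 4th, so the 2nd Thursday is the 11th — November 11, 2060.
That is not after November 25, 2060, so look at December 2060.
December 2060 starts on a Wednesday; its first Thursday is the 2nd, so the 2nd Thursday is the 9th — December 9, 2060.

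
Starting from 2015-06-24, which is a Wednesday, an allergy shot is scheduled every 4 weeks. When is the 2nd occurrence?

The 2nd occurrence is 1 interval after the first: 1 × 28 = 28 days after 2015-06-24.
June has 30 days — 6 days to the end of June leaves 22.
22 days into July → 2015-07-22.

2015-07-22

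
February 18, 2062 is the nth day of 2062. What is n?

Days in months before February: 31 = 31.
Plus 18 days into February → day 49.

49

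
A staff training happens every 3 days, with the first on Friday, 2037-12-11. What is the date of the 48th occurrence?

The 48th occurrence is 47 intervals after the first: 47 × 3 = 141 days after 2037-12-11.
December has 31 days — 20 days to the end of December leaves 121.
January has 31 days (90 left).
February has 28 days (62 left).
March has 31 days (31 left).
April has 30 days (1 left).
1 day into May → 2038-05-01.

2038-05-01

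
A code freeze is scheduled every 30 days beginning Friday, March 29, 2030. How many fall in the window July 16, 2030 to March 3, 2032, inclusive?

Occurrences land 30·i days after March 29, 2030 for i = 0, 1, 2, …
July 16, 2030 is 109 days after the start; 109 ÷ 30 = 3 remainder 19; since the remainder is 19, round up to i = 4. First occurrence in the window: #5 on July 27, 2030 (4×30 = 120 days in).
March 3, 2032 is 705 days after the start; 705 ÷ 30 = 23 remainder 15. Last occurrence in the window: #24 on February 17, 2032.
Occurrences #5 through #24: 20 in total.

20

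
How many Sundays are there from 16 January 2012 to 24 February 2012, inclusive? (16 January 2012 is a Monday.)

16 January 2012 is a Monday; the first Sunday on or after it is 22 January 2012 (6 days later).
From 22 January 2012 to 24 February 2012: 9 + 24 = 33 days (rest of January, February).
33 ÷ 7 = 4 full weeks with remainder 5, so 4 more Sundays after the first → 5.

5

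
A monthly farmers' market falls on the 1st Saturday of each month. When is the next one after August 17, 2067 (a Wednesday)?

August 2067 starts on a Monday, so its 1st Saturday is August 6, 2067 (5 days in).
That is not after August 17, 2067, so look at September 2067.
September 2067 starts on a Thursday, so its 1st Saturday is September 3, 2067 (2 days in).

September 3, 2067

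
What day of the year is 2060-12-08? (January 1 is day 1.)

Days in months before December: 31 + 29 + 31 + 30 + 31 + 30 + 31 + 31 + 30 + 31 + 30 = 335.
Plus 8 days into December → day 343.

343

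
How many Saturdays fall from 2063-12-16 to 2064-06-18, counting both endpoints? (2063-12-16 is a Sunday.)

26

2063-12-16 is a Sunday; the first Saturday on or after it is 2063-12-22 (6 days later).
From 2063-12-22 to 2064-06-18: 9 + 31 + 29 + 31 + 30 + 31 + 18 = 179 days (rest of December, January, February, March, April, May, June).
179 ÷ 7 = 25 full weeks with remainder 4, so 25 more Saturdays after the first → 26.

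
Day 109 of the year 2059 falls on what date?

January has 31 days (109 − 31 = 78 remain).
February has 28 days (78 − 28 = 50 remain).
March has 31 days (50 − 31 = 19 remain).
19 into April → April 19.

19 April 2059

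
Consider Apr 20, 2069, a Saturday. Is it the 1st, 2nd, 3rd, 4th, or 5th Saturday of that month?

3rd

Day 20 falls in week ⌈20/7⌉ of the month.
Days 1–7 hold the 1st Saturday, 8–14 the 2nd, 15–21 the 3rd, 22–28 the 4th, 29–31 the 5th.
20 is in the range for the 3rd.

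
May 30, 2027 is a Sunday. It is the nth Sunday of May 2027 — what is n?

5th

Day 30 falls in week ⌈30/7⌉ of the month.
Days 1–7 hold the 1st Sunday, 8–14 the 2nd, 15–21 the 3rd, 22–28 the 4th, 29–31 the 5th.
30 is in the range for the 5th.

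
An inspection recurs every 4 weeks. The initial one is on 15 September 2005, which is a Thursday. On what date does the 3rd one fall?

The 3rd occurrence is 2 intervals after the first: 2 × 28 = 56 days after 15 September 2005.
September has 30 days — 15 days to the end of September leaves 41.
October has 31 days (10 left).
10 days into November → 10 November 2005.

10 November 2005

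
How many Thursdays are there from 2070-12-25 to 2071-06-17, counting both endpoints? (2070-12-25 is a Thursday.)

2070-12-25 is a Thursday; the first Thursday on or after it is 2070-12-25.
From 2070-12-25 to 2071-06-17: 6 + 31 + 28 + 31 + 30 + 31 + 17 = 174 days (rest of December, January, February, March, April, May, June).
174 ÷ 7 = 24 full weeks with remainder 6, so 24 more Thursdays after the first → 25.

25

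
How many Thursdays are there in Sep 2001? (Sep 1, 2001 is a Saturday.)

4

Sep 1, 2001 is a Saturday; the first Thursday on or after it is Sep 6, 2001 (5 days later).
From Sep 6, 2001 to Sep 30, 2001 is 30 − 6 = 24 days.
24 ÷ 7 = 3 full weeks with remainder 3, so 3 more Thursdays after the first → 4.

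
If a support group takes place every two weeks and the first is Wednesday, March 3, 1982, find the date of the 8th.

June 9, 1982

The 8th occurrence is 7 intervals after the first: 7 × 14 = 98 days after March 3, 1982.
March has 31 days — 28 days to the end of March leaves 70.
April has 30 days (40 left).
May has 31 days (9 left).
9 days into June → June 9, 1982.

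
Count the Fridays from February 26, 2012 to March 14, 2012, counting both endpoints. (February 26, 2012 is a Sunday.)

2

February 26, 2012 is a Sunday; the first Friday on or after it is March 2, 2012 (5 days later).
From March 2, 2012 to March 14, 2012 is 14 − 2 = 12 days.
12 ÷ 7 = 1 full weeks with remainder 5, so 1 more Fridays after the first → 2.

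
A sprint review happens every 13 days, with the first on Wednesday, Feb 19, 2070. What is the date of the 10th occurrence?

Jun 16, 2070

The 10th occurrence is 9 intervals after the first: 9 × 13 = 117 days after Feb 19, 2070.
Feb has 28 days — 9 days to the end of Feb leaves 108.
Mar has 31 days (77 left).
Apr has 30 days (47 left).
May has 31 days (16 left).
16 days into Jun → Jun 16, 2070.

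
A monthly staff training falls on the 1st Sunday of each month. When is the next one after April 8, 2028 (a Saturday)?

April 2028 starts on a Saturday, so its 1st Sunday is April 2, 2028 (1 day in).
That is not after April 8, 2028, so look at May 2028.
May 2028 starts on a Monday, so its 1st Sunday is May 7, 2028 (6 days in).

May 7, 2028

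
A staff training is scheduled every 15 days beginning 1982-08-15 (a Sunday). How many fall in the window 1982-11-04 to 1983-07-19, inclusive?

Occurrences land 15·i days after 1982-08-15 for i = 0, 1, 2, …
1982-11-04 is 81 days after the start; 81 ÷ 15 = 5 remainder 6; since the remainder is 6, round up to i = 6. First occurrence in the window: #7 on 1982-11-13 (6×15 = 90 days in).
1983-07-19 is 338 days after the start; 338 ÷ 15 = 22 remainder 8. Last occurrence in the window: #23 on 1983-07-11.
Occurrences #7 through #23: 17 in total.

17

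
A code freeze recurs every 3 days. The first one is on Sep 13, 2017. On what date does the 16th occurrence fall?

The 16th occurrence is 15 intervals after the first: 15 × 3 = 45 days after Sep 13, 2017.
Sep has 30 days — 17 days to the end of Sep leaves 28.
28 days into Oct → Oct 28, 2017.

Oct 28, 2017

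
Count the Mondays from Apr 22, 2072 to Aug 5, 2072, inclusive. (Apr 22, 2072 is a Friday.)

Apr 22, 2072 is a Friday; the first Monday on or after it is Apr 25, 2072 (3 days later).
From Apr 25, 2072 to Aug 5, 2072: 5 + 31 + 30 + 31 + 5 = 102 days (rest of Apr, May, Jun, Jul, Aug).
102 ÷ 7 = 14 full weeks with remainder 4, so 14 more Mondays after the first → 15.

15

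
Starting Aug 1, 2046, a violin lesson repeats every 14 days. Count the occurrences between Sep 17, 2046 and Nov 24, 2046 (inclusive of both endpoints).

5

Occurrences land 14·i days after Aug 1, 2046 for i = 0, 1, 2, …
Sep 17, 2046 is 47 days after the start; 47 ÷ 14 = 3 remainder 5; since the remainder is 5, round up to i = 4. First occurrence in the window: #5 on Sep 26, 2046 (4×14 = 56 days in).
Nov 24, 2046 is 115 days after the start; 115 ÷ 14 = 8 remainder 3. Last occurrence in the window: #9 on Nov 21, 2046.
Occurrences #5 through #9: 5 in total.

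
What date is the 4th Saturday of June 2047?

2047-06-22

The first Saturday of June 2047 is June 1.
The 4th Saturday is 3 weeks later: 1 + 21 = 22.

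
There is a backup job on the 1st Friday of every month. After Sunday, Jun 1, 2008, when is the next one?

Jun 6, 2008

Jun 2008 starts on a Sunday, so its 1st Friday is Jun 6, 2008 (5 days in).
Jun 6, 2008 is after Jun 1, 2008, so that is the next one.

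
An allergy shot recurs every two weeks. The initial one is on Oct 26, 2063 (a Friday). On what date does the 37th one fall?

The 37th occurrence is 36 intervals after the first: 36 × 14 = 504 days after Oct 26, 2063.
Oct has 31 days — 5 days to the end of Oct leaves 499.
From end of Oct to end of 2063 is 61 days (438 left).
2064 has 366 days (72 left).
Jan has 31 days (41 left).
Feb has 28 days (13 left).
13 days into Mar → Mar 13, 2065.

Mar 13, 2065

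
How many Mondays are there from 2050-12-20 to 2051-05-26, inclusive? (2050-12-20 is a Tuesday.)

2050-12-20 is a Tuesday; the first Monday on or after it is 2050-12-26 (6 days later).
From 2050-12-26 to 2051-05-26: 5 + 31 + 28 + 31 + 30 + 26 = 151 days (rest of December, January, February, March, April, May).
151 ÷ 7 = 21 full weeks with remainder 4, so 21 more Mondays after the first → 22.

22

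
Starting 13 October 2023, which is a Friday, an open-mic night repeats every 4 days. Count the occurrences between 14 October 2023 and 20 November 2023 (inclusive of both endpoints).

9

Occurrences land 4·i days after 13 October 2023 for i = 0, 1, 2, …
14 October 2023 is 1 day after the start; 1 ÷ 4 = 0 remainder 1; since the remainder is 1, round up to i = 1. First occurrence in the window: #2 on 17 October 2023 (1×4 = 4 days in).
20 November 2023 is 38 days after the start; 38 ÷ 4 = 9 remainder 2. Last occurrence in the window: #10 on 18 November 2023.
Occurrences #2 through #10: 9 in total.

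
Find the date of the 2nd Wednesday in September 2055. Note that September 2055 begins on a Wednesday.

September 2055 begins on a Wednesday, so the first Wednesday is September 1.
The 2nd Wednesday is 1 weeks later: 1 + 7 = 8.

8 September 2055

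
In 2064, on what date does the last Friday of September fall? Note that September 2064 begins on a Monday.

September 2064 begins on a Monday, so the first Friday is September 5 (4 days later).
September 2064 has 30 days. Adding weeks: 5, 12, 19, 26 — the last one ≤ 30 is the 26th.

2064-09-26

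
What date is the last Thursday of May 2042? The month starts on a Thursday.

May 29, 2042

May 2042 begins on a Thursday, so the first Thursday is May 1.
May 2042 has 31 days. Adding weeks: 1, 8, 15, 22, 29 — the last one ≤ 31 is the 29th.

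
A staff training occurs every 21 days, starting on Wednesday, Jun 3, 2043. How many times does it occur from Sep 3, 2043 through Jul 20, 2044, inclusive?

15

Occurrences land 21·i days after Jun 3, 2043 for i = 0, 1, 2, …
Sep 3, 2043 is 92 days after the start; 92 ÷ 21 = 4 remainder 8; since the remainder is 8, round up to i = 5. First occurrence in the window: #6 on Sep 16, 2043 (5×21 = 105 days in).
Jul 20, 2044 is 413 days after the start; 413 ÷ 21 = 19 remainder 14. Last occurrence in the window: #20 on Jul 6, 2044.
Occurrences #6 through #20: 15 in total.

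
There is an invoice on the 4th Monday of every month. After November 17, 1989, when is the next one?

November 1989 starts on a Wednesday; its first Monday is the 6th, so the 4th Monday is the 27th — November 27, 1989.
November 27, 1989 is after November 17, 1989, so that is the next one.

November 27, 1989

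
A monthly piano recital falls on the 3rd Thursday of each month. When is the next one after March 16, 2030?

March 2030 starts on a Friday; its first Thursday is the 7th, so the 3rd Thursday is the 21st — March 21, 2030.
March 21, 2030 is after March 16, 2030, so that is the next one.

March 21, 2030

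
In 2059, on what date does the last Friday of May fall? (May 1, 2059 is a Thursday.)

30 May 2059

May 2059 begins on a Thursday, so the first Friday is May 2 (1 day later).
May 2059 has 31 days. Adding weeks: 2, 9, 16, 23, 30 — the last one ≤ 31 is the 30th.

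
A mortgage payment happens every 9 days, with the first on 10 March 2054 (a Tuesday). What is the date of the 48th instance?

The 48th occurrence is 47 intervals after the first: 47 × 9 = 423 days after 10 March 2054.
March has 31 days — 21 days to the end of March leaves 402.
From end of March to end of 2054 is 275 days (127 left).
January has 31 days (96 left).
February has 28 days (68 left).
March has 31 days (37 left).
April has 30 days (7 left).
7 days into May → 7 May 2055.

7 May 2055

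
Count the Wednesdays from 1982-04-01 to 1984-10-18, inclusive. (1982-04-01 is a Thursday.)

133

1982-04-01 is a Thursday; the first Wednesday on or after it is 1982-04-07 (6 days later).
From 1982-04-07 to 1984-10-18: 268 + 365 + 292 = 925 days (rest of 1982, 1983, to 1984-10-18 in 1984).
925 ÷ 7 = 132 full weeks with remainder 1, so 132 more Wednesdays after the first → 133.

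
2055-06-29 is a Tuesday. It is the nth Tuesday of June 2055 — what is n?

5th

Day 29 falls in week ⌈29/7⌉ of the month.
Days 1–7 hold the 1st Tuesday, 8–14 the 2nd, 15–21 the 3rd, 22–28 the 4th, 29–31 the 5th.
29 is in the range for the 5th.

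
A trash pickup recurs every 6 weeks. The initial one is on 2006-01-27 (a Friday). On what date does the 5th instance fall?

2006-07-14

The 5th occurrence is 4 intervals after the first: 4 × 42 = 168 days after 2006-01-27.
January has 31 days — 4 days to the end of January leaves 164.
February has 28 days (136 left).
March has 31 days (105 left).
April has 30 days (75 left).
May has 31 days (44 left).
June has 30 days (14 left).
14 days into July → 2006-07-14.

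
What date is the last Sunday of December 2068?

30 December 2068

December 2068 begins on a Saturday, so the first Sunday is December 2 (1 day later).
December 2068 has 31 days. Adding weeks: 2, 9, 16, 23, 30 — the last one ≤ 31 is the 30th.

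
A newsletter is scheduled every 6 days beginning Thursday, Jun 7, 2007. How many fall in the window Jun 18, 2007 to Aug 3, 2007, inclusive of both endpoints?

Occurrences land 6·i days after Jun 7, 2007 for i = 0, 1, 2, …
Jun 18, 2007 is 11 days after the start; 11 ÷ 6 = 1 remainder 5; since the remainder is 5, round up to i = 2. First occurrence in the window: #3 on Jun 19, 2007 (2×6 = 12 days in).
Aug 3, 2007 is 57 days after the start; 57 ÷ 6 = 9 remainder 3. Last occurrence in the window: #10 on Jul 31, 2007.
Occurrences #3 through #10: 8 in total.

8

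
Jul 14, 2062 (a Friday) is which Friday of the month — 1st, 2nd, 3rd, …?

Day 14 falls in week ⌈14/7⌉ of the month.
Days 1–7 hold the 1st Friday, 8–14 the 2nd, 15–21 the 3rd, 22–28 the 4th, 29–31 the 5th.
14 is in the range for the 2nd.

2nd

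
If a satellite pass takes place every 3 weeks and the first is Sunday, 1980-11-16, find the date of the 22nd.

1982-01-31

The 22nd occurrence is 21 intervals after the first: 21 × 21 = 441 days after 1980-11-16.
November has 30 days — 14 days to the end of November leaves 427.
From end of November to end of 1980 is 31 days (396 left).
1981 has 365 days (31 left).
31 days into January → 1982-01-31.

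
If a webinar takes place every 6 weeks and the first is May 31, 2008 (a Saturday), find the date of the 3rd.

Aug 23, 2008

The 3rd occurrence is 2 intervals after the first: 2 × 42 = 84 days after May 31, 2008.
May has 31 days — 0 days to the end of May leaves 84.
Jun has 30 days (54 left).
Jul has 31 days (23 left).
23 days into Aug → Aug 23, 2008.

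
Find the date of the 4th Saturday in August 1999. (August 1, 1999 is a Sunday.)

28 August 1999

August 1999 begins on a Sunday, so the first Saturday is August 7 (6 days later).
The 4th Saturday is 3 weeks later: 7 + 21 = 28.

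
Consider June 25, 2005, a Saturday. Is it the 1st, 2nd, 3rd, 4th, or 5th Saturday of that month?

4th

Day 25 falls in week ⌈25/7⌉ of the month.
Days 1–7 hold the 1st Saturday, 8–14 the 2nd, 15–21 the 3rd, 22–28 the 4th, 29–31 the 5th.
25 is in the range for the 4th.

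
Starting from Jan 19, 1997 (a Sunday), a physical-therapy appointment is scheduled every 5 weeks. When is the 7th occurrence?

The 7th occurrence is 6 intervals after the first: 6 × 35 = 210 days after Jan 19, 1997.
Jan has 31 days — 12 days to the end of Jan leaves 198.
Feb has 28 days (170 left).
Mar has 31 days (139 left).
Apr has 30 days (109 left).
May has 31 days (78 left).
Jun has 30 days (48 left).
Jul has 31 days (17 left).
17 days into Aug → Aug 17, 1997.

Aug 17, 1997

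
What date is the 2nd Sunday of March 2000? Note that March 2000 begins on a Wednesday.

2000-03-12

March 2000 begins on a Wednesday, so the first Sunday is March 5 (4 days later).
The 2nd Sunday is 1 weeks later: 5 + 7 = 12.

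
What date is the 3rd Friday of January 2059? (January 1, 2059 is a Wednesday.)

January 2059 begins on a Wednesday, so the first Friday is January 3 (2 days later).
The 3rd Friday is 2 weeks later: 3 + 14 = 17.

January 17, 2059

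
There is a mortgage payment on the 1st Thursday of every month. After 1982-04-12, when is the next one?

April 1982 starts on a Thursday, so its 1st Thursday is 1982-04-01.
That is not after 1982-04-12, so look at May 1982.
May 1982 starts on a Saturday, so its 1st Thursday is 1982-05-06 (5 days in).

1982-05-06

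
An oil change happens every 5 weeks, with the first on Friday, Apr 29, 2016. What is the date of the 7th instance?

The 7th occurrence is 6 intervals after the first: 6 × 35 = 210 days after Apr 29, 2016.
Apr has 30 days — 1 day to the end of Apr leaves 209.
May has 31 days (178 left).
Jun has 30 days (148 left).
Jul has 31 days (117 left).
Aug has 31 days (86 left).
Sep has 30 days (56 left).
Oct has 31 days (25 left).
25 days into Nov → Nov 25, 2016.

Nov 25, 2016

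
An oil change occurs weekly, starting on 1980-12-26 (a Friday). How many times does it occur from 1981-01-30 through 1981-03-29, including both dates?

Occurrences land 7·i days after 1980-12-26 for i = 0, 1, 2, …
1981-01-30 is 35 days after the start; 35 ÷ 7 = 5 remainder 0. First occurrence in the window: #6 on 1981-01-30 (5×7 = 35 days in).
1981-03-29 is 93 days after the start; 93 ÷ 7 = 13 remainder 2. Last occurrence in the window: #14 on 1981-03-27.
Occurrences #6 through #14: 9 in total.

9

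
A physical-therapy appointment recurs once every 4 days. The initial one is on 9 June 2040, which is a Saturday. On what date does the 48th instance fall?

14 December 2040

The 48th occurrence is 47 intervals after the first: 47 × 4 = 188 days after 9 June 2040.
June has 30 days — 21 days to the end of June leaves 167.
July has 31 days (136 left).
August has 31 days (105 left).
September has 30 days (75 left).
October has 31 days (44 left).
November has 30 days (14 left).
14 days into December → 14 December 2040.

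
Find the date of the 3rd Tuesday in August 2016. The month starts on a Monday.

August 2016 begins on a Monday, so the first Tuesday is August 2 (1 day later).
The 3rd Tuesday is 2 weeks later: 2 + 14 = 16.

16 August 2016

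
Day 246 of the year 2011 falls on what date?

2011-09-03

January has 31 days (246 − 31 = 215 remain).
February has 28 days (215 − 28 = 187 remain).
March has 31 days (187 − 31 = 156 remain).
April has 30 days (156 − 30 = 126 remain).
May has 31 days (126 − 31 = 95 remain).
June has 30 days (95 − 30 = 65 remain).
July has 31 days (65 − 31 = 34 remain).
August has 31 days (34 − 31 = 3 remain).
3 into September → September 3.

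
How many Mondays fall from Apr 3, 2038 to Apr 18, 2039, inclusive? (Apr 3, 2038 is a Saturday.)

Apr 3, 2038 is a Saturday; the first Monday on or after it is Apr 5, 2038 (2 days later).
From Apr 5, 2038 to Apr 18, 2039: 270 + 108 = 378 days (rest of 2038, to Apr 18, 2039 in 2039).
378 ÷ 7 = 54 full weeks with remainder 0, so 54 more Mondays after the first → 55.

55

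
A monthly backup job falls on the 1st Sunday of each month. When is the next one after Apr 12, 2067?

Apr 2067 starts on a Friday, so its 1st Sunday is Apr 3, 2067 (2 days in).
That is not after Apr 12, 2067, so look at May 2067.
May 2067 starts on a Sunday, so its 1st Sunday is May 1, 2067.

May 1, 2067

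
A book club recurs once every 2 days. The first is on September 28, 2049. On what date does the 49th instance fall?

January 2, 2050

The 49th occurrence is 48 intervals after the first: 48 × 2 = 96 days after September 28, 2049.
September has 30 days — 2 days to the end of September leaves 94.
October has 31 days (63 left).
November has 30 days (33 left).
December has 31 days (2 left).
2 days into January → January 2, 2050.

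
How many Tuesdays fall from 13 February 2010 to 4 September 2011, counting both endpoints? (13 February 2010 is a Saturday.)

81

13 February 2010 is a Saturday; the first Tuesday on or after it is 16 February 2010 (3 days later).
From 16 February 2010 to 4 September 2011: 318 + 247 = 565 days (rest of 2010, to 4 September 2011 in 2011).
565 ÷ 7 = 80 full weeks with remainder 5, so 80 more Tuesdays after the first → 81.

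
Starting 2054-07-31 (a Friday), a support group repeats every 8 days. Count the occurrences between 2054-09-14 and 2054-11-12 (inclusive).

Occurrences land 8·i days after 2054-07-31 for i = 0, 1, 2, …
2054-09-14 is 45 days after the start; 45 ÷ 8 = 5 remainder 5; since the remainder is 5, round up to i = 6. First occurrence in the window: #7 on 2054-09-17 (6×8 = 48 days in).
2054-11-12 is 104 days after the start; 104 ÷ 8 = 13 remainder 0. Last occurrence in the window: #14 on 2054-11-12.
Occurrences #7 through #14: 8 in total.

8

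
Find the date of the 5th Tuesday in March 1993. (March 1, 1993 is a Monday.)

1993-03-30

March 1993 begins on a Monday, so the first Tuesday is March 2 (1 day later).
The 5th Tuesday is 4 weeks later: 2 + 28 = 30.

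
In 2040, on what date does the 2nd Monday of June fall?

June 2040 begins on a Friday, so the first Monday is June 4 (3 days later).
The 2nd Monday is 1 weeks later: 4 + 7 = 11.

2040-06-11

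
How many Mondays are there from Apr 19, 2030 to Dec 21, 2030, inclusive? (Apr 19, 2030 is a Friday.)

35

Apr 19, 2030 is a Friday; the first Monday on or after it is Apr 22, 2030 (3 days later).
From Apr 22, 2030 to Dec 21, 2030: 8 + 31 + 30 + 31 + 31 + 30 + 31 + 30 + 21 = 243 days (rest of Apr, May, Jun, Jul, Aug, Sep, Oct, Nov, Dec).
243 ÷ 7 = 34 full weeks with remainder 5, so 34 more Mondays after the first → 35.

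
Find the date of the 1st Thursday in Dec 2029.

Dec 6, 2029

The first Thursday of Dec 2029 is Dec 6.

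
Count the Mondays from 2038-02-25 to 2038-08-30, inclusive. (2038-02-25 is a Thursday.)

27

2038-02-25 is a Thursday; the first Monday on or after it is 2038-03-01 (4 days later).
From 2038-03-01 to 2038-08-30: 30 + 30 + 31 + 30 + 31 + 30 = 182 days (rest of March, April, May, June, July, August).
182 ÷ 7 = 26 full weeks with remainder 0, so 26 more Mondays after the first → 27.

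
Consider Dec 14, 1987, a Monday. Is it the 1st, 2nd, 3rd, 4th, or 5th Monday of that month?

Day 14 falls in week ⌈14/7⌉ of the month.
Days 1–7 hold the 1st Monday, 8–14 the 2nd, 15–21 the 3rd, 22–28 the 4th, 29–31 the 5th.
14 is in the range for the 2nd.

2nd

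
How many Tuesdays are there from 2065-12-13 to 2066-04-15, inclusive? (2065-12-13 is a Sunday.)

2065-12-13 is a Sunday; the first Tuesday on or after it is 2065-12-15 (2 days later).
From 2065-12-15 to 2066-04-15: 16 + 31 + 28 + 31 + 15 = 121 days (rest of December, January, February, March, April).
121 ÷ 7 = 17 full weeks with remainder 2, so 17 more Tuesdays after the first → 18.

18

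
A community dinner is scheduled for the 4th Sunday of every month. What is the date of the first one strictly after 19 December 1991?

22 December 1991

December 1991 starts on a Sunday; its first Sunday is the 1st, so the 4th Sunday is the 22nd — 22 December 1991.
22 December 1991 is after 19 December 1991, so that is the next one.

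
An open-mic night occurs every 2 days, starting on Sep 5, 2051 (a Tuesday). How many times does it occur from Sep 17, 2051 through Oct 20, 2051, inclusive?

Occurrences land 2·i days after Sep 5, 2051 for i = 0, 1, 2, …
Sep 17, 2051 is 12 days after the start; 12 ÷ 2 = 6 remainder 0. First occurrence in the window: #7 on Sep 17, 2051 (6×2 = 12 days in).
Oct 20, 2051 is 45 days after the start; 45 ÷ 2 = 22 remainder 1. Last occurrence in the window: #23 on Oct 19, 2051.
Occurrences #7 through #23: 17 in total.

17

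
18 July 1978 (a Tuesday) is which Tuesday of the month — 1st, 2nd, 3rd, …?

3rd

Day 18 falls in week ⌈18/7⌉ of the month.
Days 1–7 hold the 1st Tuesday, 8–14 the 2nd, 15–21 the 3rd, 22–28 the 4th, 29–31 the 5th.
18 is in the range for the 3rd.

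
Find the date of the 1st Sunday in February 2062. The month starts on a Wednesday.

5 February 2062

February 2062 begins on a Wednesday, so the first Sunday is February 5 (4 days later).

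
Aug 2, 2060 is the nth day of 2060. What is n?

Days in months before Aug: 31 + 29 + 31 + 30 + 31 + 30 + 31 = 213.
Plus 2 days into Aug → day 215.

215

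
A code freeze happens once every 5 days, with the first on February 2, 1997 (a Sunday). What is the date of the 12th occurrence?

March 29, 1997

The 12th occurrence is 11 intervals after the first: 11 × 5 = 55 days after February 2, 1997.
February has 28 days — 26 days to the end of February leaves 29.
29 days into March → March 29, 1997.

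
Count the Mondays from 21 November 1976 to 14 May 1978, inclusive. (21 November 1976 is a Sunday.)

21 November 1976 is a Sunday; the first Monday on or after it is 22 November 1976 (1 day later).
From 22 November 1976 to 14 May 1978: 39 + 365 + 134 = 538 days (rest of 1976, 1977, to 14 May 1978 in 1978).
538 ÷ 7 = 76 full weeks with remainder 6, so 76 more Mondays after the first → 77.

77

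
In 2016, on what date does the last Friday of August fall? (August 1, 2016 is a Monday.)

August 2016 begins on a Monday, so the first Friday is August 5 (4 days later).
August 2016 has 31 days. Adding weeks: 5, 12, 19, 26 — the last one ≤ 31 is the 26th.

August 26, 2016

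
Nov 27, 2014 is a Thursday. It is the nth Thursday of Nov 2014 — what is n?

Day 27 falls in week ⌈27/7⌉ of the month.
Days 1–7 hold the 1st Thursday, 8–14 the 2nd, 15–21 the 3rd, 22–28 the 4th, 29–31 the 5th.
27 is in the range for the 4th.

4th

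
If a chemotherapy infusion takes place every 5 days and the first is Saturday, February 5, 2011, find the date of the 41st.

August 24, 2011

The 41st occurrence is 40 intervals after the first: 40 × 5 = 200 days after February 5, 2011.
February has 28 days — 23 days to the end of February leaves 177.
March has 31 days (146 left).
April has 30 days (116 left).
May has 31 days (85 left).
June has 30 days (55 left).
July has 31 days (24 left).
24 days into August → August 24, 2011.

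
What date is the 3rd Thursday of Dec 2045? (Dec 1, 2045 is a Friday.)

Dec 2045 begins on a Friday, so the first Thursday is Dec 7 (6 days later).
The 3rd Thursday is 2 weeks later: 7 + 14 = 21.

Dec 21, 2045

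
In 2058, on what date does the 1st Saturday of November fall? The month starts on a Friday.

November 2058 begins on a Friday, so the first Saturday is November 2 (1 day later).

2 November 2058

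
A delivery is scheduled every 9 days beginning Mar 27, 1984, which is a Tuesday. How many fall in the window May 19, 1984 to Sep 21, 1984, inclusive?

14

Occurrences land 9·i days after Mar 27, 1984 for i = 0, 1, 2, …
May 19, 1984 is 53 days after the start; 53 ÷ 9 = 5 remainder 8; since the remainder is 8, round up to i = 6. First occurrence in the window: #7 on May 20, 1984 (6×9 = 54 days in).
Sep 21, 1984 is 178 days after the start; 178 ÷ 9 = 19 remainder 7. Last occurrence in the window: #20 on Sep 14, 1984.
Occurrences #7 through #20: 14 in total.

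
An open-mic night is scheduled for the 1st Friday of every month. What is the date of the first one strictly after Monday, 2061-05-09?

May 2061 starts on a Sunday, so its 1st Friday is 2061-05-06 (5 days in).
That is not after 2061-05-09, so look at June 2061.
June 2061 starts on a Wednesday, so its 1st Friday is 2061-06-03 (2 days in).

2061-06-03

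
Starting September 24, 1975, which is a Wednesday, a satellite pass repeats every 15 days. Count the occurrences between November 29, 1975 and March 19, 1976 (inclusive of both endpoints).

Occurrences land 15·i days after September 24, 1975 for i = 0, 1, 2, …
November 29, 1975 is 66 days after the start; 66 ÷ 15 = 4 remainder 6; since the remainder is 6, round up to i = 5. First occurrence in the window: #6 on December 8, 1975 (5×15 = 75 days in).
March 19, 1976 is 177 days after the start; 177 ÷ 15 = 11 remainder 12. Last occurrence in the window: #12 on March 7, 1976.
Occurrences #6 through #12: 7 in total.

7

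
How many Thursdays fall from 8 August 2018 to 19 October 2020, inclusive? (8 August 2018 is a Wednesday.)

8 August 2018 is a Wednesday; the first Thursday on or after it is 9 August 2018 (1 day later).
From 9 August 2018 to 19 October 2020: 144 + 365 + 293 = 802 days (rest of 2018, 2019, to 19 October 2020 in 2020).
802 ÷ 7 = 114 full weeks with remainder 4, so 114 more Thursdays after the first → 115.

115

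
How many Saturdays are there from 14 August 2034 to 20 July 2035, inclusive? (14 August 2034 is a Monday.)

48

14 August 2034 is a Monday; the first Saturday on or after it is 19 August 2034 (5 days later).
From 19 August 2034 to 20 July 2035: 134 + 201 = 335 days (rest of 2034, to 20 July 2035 in 2035).
335 ÷ 7 = 47 full weeks with remainder 6, so 47 more Saturdays after the first → 48.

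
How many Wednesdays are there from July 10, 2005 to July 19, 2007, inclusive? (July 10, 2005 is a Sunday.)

July 10, 2005 is a Sunday; the first Wednesday on or after it is July 13, 2005 (3 days later).
From July 13, 2005 to July 19, 2007: 171 + 365 + 200 = 736 days (rest of 2005, 2006, to July 19, 2007 in 2007).
736 ÷ 7 = 105 full weeks with remainder 1, so 105 more Wednesdays after the first → 106.

106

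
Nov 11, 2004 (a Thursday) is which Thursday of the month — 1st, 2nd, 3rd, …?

Day 11 falls in week ⌈11/7⌉ of the month.
Days 1–7 hold the 1st Thursday, 8–14 the 2nd, 15–21 the 3rd, 22–28 the 4th, 29–31 the 5th.
11 is in the range for the 2nd.

2nd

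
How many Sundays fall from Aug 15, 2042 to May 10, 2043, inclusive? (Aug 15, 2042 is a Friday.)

39

Aug 15, 2042 is a Friday; the first Sunday on or after it is Aug 17, 2042 (2 days later).
From Aug 17, 2042 to May 10, 2043: 14 + 30 + 31 + 30 + 31 + 31 + 28 + 31 + 30 + 10 = 266 days (rest of Aug, Sep, Oct, Nov, Dec, Jan, Feb, Mar, Apr, May).
266 ÷ 7 = 38 full weeks with remainder 0, so 38 more Sundays after the first → 39.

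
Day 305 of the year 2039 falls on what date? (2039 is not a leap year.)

1 November 2039

January has 31 days (305 − 31 = 274 remain).
February has 28 days (274 − 28 = 246 remain).
March has 31 days (246 − 31 = 215 remain).
April has 30 days (215 − 30 = 185 remain).
May has 31 days (185 − 31 = 154 remain).
June has 30 days (154 − 30 = 124 remain).
July has 31 days (124 − 31 = 93 remain).
August has 31 days (93 − 31 = 62 remain).
September has 30 days (62 − 30 = 32 remain).
October has 31 days (32 − 31 = 1 remain).
1 into November → November 1.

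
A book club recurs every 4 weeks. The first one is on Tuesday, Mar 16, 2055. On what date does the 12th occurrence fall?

The 12th occurrence is 11 intervals after the first: 11 × 28 = 308 days after Mar 16, 2055.
Mar has 31 days — 15 days to the end of Mar leaves 293.
Apr has 30 days (263 left).
May has 31 days (232 left).
Jun has 30 days (202 left).
Jul has 31 days (171 left).
Aug has 31 days (140 left).
Sep has 30 days (110 left).
Oct has 31 days (79 left).
Nov has 30 days (49 left).
Dec has 31 days (18 left).
18 days into Jan → Jan 18, 2056.

Jan 18, 2056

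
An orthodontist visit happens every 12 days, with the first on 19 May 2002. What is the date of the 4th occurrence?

The 4th occurrence is 3 intervals after the first: 3 × 12 = 36 days after 19 May 2002.
May has 31 days — 12 days to the end of May leaves 24.
24 days into June → 24 June 2002.

24 June 2002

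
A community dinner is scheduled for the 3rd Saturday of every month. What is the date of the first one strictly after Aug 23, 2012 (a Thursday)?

Sep 15, 2012

Aug 2012 starts on a Wednesday; its first Saturday is the 4th, so the 3rd Saturday is the 18th — Aug 18, 2012.
That is not after Aug 23, 2012, so look at Sep 2012.
Sep 2012 starts on a Saturday; its first Saturday is the 1st, so the 3rd Saturday is the 15th — Sep 15, 2012.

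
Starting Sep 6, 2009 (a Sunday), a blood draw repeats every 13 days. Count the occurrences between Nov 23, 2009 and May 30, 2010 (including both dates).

Occurrences land 13·i days after Sep 6, 2009 for i = 0, 1, 2, …
Nov 23, 2009 is 78 days after the start; 78 ÷ 13 = 6 remainder 0. First occurrence in the window: #7 on Nov 23, 2009 (6×13 = 78 days in).
May 30, 2010 is 266 days after the start; 266 ÷ 13 = 20 remainder 6. Last occurrence in the window: #21 on May 24, 2010.
Occurrences #7 through #21: 15 in total.

15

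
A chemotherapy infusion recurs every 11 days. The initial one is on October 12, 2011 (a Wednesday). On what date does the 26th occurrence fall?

The 26th occurrence is 25 intervals after the first: 25 × 11 = 275 days after October 12, 2011.
October has 31 days — 19 days to the end of October leaves 256.
November has 30 days (226 left).
December has 31 days (195 left).
January has 31 days (164 left).
February has 29 days (135 left).
March has 31 days (104 left).
April has 30 days (74 left).
May has 31 days (43 left).
June has 30 days (13 left).
13 days into July → July 13, 2012.

July 13, 2012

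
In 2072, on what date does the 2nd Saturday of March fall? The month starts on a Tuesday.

2072-03-12

March 2072 begins on a Tuesday, so the first Saturday is March 5 (4 days later).
The 2nd Saturday is 1 weeks later: 5 + 7 = 12.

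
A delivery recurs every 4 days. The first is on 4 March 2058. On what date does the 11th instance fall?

The 11th occurrence is 10 intervals after the first: 10 × 4 = 40 days after 4 March 2058.
March has 31 days — 27 days to the end of March leaves 13.
13 days into April → 13 April 2058.

13 April 2058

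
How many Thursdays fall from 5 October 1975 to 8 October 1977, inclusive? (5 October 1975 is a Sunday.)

105

5 October 1975 is a Sunday; the first Thursday on or after it is 9 October 1975 (4 days later).
From 9 October 1975 to 8 October 1977: 83 + 366 + 281 = 730 days (rest of 1975, 1976, to 8 October 1977 in 1977).
730 ÷ 7 = 104 full weeks with remainder 2, so 104 more Thursdays after the first → 105.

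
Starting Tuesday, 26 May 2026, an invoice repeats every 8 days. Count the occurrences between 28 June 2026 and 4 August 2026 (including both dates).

Occurrences land 8·i days after 26 May 2026 for i = 0, 1, 2, …
28 June 2026 is 33 days after the start; 33 ÷ 8 = 4 remainder 1; since the remainder is 1, round up to i = 5. First occurrence in the window: #6 on 5 July 2026 (5×8 = 40 days in).
4 August 2026 is 70 days after the start; 70 ÷ 8 = 8 remainder 6. Last occurrence in the window: #9 on 29 July 2026.
Occurrences #6 through #9: 4 in total.

4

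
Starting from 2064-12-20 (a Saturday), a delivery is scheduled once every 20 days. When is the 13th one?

The 13th occurrence is 12 intervals after the first: 12 × 20 = 240 days after 2064-12-20.
December has 31 days — 11 days to the end of December leaves 229.
January has 31 days (198 left).
February has 28 days (170 left).
March has 31 days (139 left).
April has 30 days (109 left).
May has 31 days (78 left).
June has 30 days (48 left).
July has 31 days (17 left).
17 days into August → 2065-08-17.

2065-08-17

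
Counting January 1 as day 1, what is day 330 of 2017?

2017-11-26

January has 31 days (330 − 31 = 299 remain).
February has 28 days (299 − 28 = 271 remain).
March has 31 days (271 − 31 = 240 remain).
April has 30 days (240 − 30 = 210 remain).
May has 31 days (210 − 31 = 179 remain).
June has 30 days (179 − 30 = 149 remain).
July has 31 days (149 − 31 = 118 remain).
August has 31 days (118 − 31 = 87 remain).
September has 30 days (87 − 30 = 57 remain).
October has 31 days (57 − 31 = 26 remain).
26 into November → November 26.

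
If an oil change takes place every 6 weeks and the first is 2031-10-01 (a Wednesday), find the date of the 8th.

2032-07-21

The 8th occurrence is 7 intervals after the first: 7 × 42 = 294 days after 2031-10-01.
October has 31 days — 30 days to the end of October leaves 264.
November has 30 days (234 left).
December has 31 days (203 left).
January has 31 days (172 left).
February has 29 days (143 left).
March has 31 days (112 left).
April has 30 days (82 left).
May has 31 days (51 left).
June has 30 days (21 left).
21 days into July → 2032-07-21.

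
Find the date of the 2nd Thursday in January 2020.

January 2020 begins on a Wednesday, so the first Thursday is January 2 (1 day later).
The 2nd Thursday is 1 weeks later: 2 + 7 = 9.

January 9, 2020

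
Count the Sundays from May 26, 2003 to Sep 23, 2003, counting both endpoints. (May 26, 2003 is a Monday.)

May 26, 2003 is a Monday; the first Sunday on or after it is Jun 1, 2003 (6 days later).
From Jun 1, 2003 to Sep 23, 2003: 29 + 31 + 31 + 23 = 114 days (rest of Jun, Jul, Aug, Sep).
114 ÷ 7 = 16 full weeks with remainder 2, so 16 more Sundays after the first → 17.

17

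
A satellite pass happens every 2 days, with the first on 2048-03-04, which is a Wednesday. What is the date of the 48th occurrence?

The 48th occurrence is 47 intervals after the first: 47 × 2 = 94 days after 2048-03-04.
March has 31 days — 27 days to the end of March leaves 67.
April has 30 days (37 left).
May has 31 days (6 left).
6 days into June → 2048-06-06.

2048-06-06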